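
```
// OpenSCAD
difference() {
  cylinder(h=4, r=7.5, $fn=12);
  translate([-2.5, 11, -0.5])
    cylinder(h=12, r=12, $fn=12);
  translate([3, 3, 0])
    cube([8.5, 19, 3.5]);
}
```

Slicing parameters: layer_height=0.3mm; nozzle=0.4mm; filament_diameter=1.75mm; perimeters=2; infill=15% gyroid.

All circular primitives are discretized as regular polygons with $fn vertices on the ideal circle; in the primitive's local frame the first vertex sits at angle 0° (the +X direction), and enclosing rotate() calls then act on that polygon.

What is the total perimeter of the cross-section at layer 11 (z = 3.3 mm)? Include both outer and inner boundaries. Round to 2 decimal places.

42.21 mm

At z = 3.3 mm: the cylinder: section is a regular 12-gon, circumradius r=7.5 (perimeter = 2·12·7.500·sin(180°/12) = 46.59 mm); the cylinder at (-2.5, 11): section is a regular 12-gon, circumradius r=12 (perimeter = 2·12·12.000·sin(180°/12) = 74.54 mm); the cube at (3, 3) is present — its section is the full 8.5×19 rectangle (perimeter 55.00 mm); Taking the first minus the rest: starting from the r=7.5 cylinder, the r=12 cylinder at (-2.5, 11) partially overlaps it — only the 79.03 mm² overlap (of its 432.00 mm²) is removed, clipping the outline; the 8.5×19 cube at (3, 3) partially overlaps it — only the 0.25 mm² overlap (of its 161.50 mm²) is removed, clipping the outline — boundary = 42.21 mm. Overall, the cross-section is a single solid region. Total boundary length (outer) = 42.21 mm.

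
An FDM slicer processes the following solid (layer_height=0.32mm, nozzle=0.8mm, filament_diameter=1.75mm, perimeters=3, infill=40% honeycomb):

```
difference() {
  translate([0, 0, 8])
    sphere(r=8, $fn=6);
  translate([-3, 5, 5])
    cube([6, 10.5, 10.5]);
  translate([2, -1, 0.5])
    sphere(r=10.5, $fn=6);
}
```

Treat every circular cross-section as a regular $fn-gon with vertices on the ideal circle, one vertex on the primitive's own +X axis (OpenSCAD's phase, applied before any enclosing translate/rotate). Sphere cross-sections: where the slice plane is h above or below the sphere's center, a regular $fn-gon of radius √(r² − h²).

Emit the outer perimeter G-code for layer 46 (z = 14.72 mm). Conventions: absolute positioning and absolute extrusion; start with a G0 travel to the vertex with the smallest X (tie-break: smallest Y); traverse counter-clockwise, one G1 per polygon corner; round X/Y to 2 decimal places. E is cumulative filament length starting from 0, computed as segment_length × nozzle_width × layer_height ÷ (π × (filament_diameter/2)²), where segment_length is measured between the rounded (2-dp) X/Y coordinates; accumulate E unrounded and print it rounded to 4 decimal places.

At z = 14.72 mm: the sphere: section is a regular 6-gon, circumradius = √(r²−h²) = √(8²−6.72²) = 4.341; the 6×10.5 cube at (-3, 5) contributes its full rectangle; the sphere at (2, -1) is not intersected at this z (|z−center|=14.220 > r=10.5); After the difference (first − rest): starting from the r=8 sphere, the 6×10.5 cube at (-3, 5) misses the remaining region (no effect) — 1 connected region. The outline is a single polygon with 6 vertices. Extrusion per mm of travel: 0.8 × 0.32 / (π × 0.875²) = 0.106432. Accumulating E over each segment gives final E = 2.7720.

G0 X-4.34 Y0.00 Z14.72
G1 X-2.17 Y-3.76 E0.4621
G1 X2.17 Y-3.76 E0.9240
G1 X4.34 Y0.00 E1.3860
G1 X2.17 Y3.76 E1.8481
G1 X-2.17 Y3.76 E2.3100
G1 X-4.34 Y0.00 E2.7720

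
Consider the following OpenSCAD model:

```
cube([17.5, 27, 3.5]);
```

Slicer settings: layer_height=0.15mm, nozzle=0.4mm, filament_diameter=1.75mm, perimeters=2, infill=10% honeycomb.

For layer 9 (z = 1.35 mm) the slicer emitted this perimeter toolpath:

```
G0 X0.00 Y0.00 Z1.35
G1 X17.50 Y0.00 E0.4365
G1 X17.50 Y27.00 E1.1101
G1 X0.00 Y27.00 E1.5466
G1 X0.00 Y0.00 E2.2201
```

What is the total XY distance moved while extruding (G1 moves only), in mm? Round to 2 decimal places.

89.00 mm

Sum the Euclidean lengths of each G1 segment: total = 89.00 mm.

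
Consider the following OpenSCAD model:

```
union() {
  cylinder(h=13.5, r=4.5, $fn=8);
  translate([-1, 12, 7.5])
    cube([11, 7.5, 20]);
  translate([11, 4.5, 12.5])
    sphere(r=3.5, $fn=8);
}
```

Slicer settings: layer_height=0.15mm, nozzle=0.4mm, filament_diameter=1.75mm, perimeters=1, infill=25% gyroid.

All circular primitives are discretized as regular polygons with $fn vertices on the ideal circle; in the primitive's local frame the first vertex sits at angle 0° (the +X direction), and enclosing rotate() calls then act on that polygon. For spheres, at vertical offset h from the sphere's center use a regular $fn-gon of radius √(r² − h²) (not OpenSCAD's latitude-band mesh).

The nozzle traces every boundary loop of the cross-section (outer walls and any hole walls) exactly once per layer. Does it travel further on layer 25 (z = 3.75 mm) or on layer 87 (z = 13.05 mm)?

layer 87 (z = 13.05 mm)

Layer 25 (z = 3.75): the r=4.5 cylinder contributes a regular 8-gon of circumradius 4.5 (perimeter = 2·8·4.500·sin(180°/8) = 27.55 mm); the cube at (-1, 12) is not intersected at this z (z outside [7.5, 27.5]); the sphere at (11, 4.5) is not intersected at this z (|z−center|=8.750 > r=3.5); Taking the union: only the r=4.5 cylinder is present, so the union is just that shape — boundary = 27.55 mm. So its perimeter = 27.55 mm. Layer 87 (z = 13.05): the cylinder: section is a regular 8-gon, circumradius r=4.5 (perimeter = 2·8·4.500·sin(180°/8) = 27.55 mm); the cube at (-1, 12) is present — its section is the full 11×7.5 rectangle (perimeter 37.00 mm); the sphere at (11, 4.5): section is a regular 8-gon, circumradius = √(r²−h²) = √(3.5²−0.55²) = 3.457 (perimeter = 2·8·3.457·sin(180°/8) = 21.16 mm); Merging all regions: the 3 present regions are separate (no shared area or edge), so areas and boundary lengths simply add and each stays a separate island — boundary = 85.72 mm. So its perimeter = 85.72 mm. Layer 87 is larger (85.72 vs 27.55 mm).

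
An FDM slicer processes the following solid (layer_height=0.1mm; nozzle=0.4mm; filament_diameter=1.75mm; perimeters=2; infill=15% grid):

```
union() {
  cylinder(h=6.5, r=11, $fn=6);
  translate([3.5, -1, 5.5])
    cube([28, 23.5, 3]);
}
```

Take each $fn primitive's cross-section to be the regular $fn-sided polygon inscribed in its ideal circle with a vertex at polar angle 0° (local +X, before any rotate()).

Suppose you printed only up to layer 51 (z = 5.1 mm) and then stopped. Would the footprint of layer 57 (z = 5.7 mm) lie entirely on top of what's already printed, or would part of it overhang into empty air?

Compare the two slices. At z = 5.1: the cylinder: section is a regular 6-gon, circumradius r=11 (area = (6/2)·11.000²·sin(360°/6) = 314.37 mm²); the cube at (3.5, -1) is not intersected at this z (z outside [5.5, 8.5]); Combining (union): only the r=11 cylinder is present, so the union is just that shape — area = 314.37 mm². At z = 5.7: the r=11 cylinder gives a regular 6-gon of circumradius 11 (constant along its height) (area = (6/2)·11.000²·sin(360°/6) = 314.37 mm²); the cube at (3.5, -1) (footprint 28×23.5) is included at this height (area 658.00 mm²); Taking the union: the regions partially overlap — summed areas 972.37 mm² minus the doubly-counted overlap 52.46 mm² gives 919.91 mm² — area = 919.91 mm². Checking containment: at z = 5.7 the cross-section extends beyond the z = 5.1 cross-section by about 605.54 mm².

part overhangs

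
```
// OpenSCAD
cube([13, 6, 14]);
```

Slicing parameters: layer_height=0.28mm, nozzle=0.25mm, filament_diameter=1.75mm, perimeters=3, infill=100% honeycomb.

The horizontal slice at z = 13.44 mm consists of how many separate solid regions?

1

At z = 13.44 mm: the cube (footprint 13×6) is included at this height. The result has 1 disconnected region.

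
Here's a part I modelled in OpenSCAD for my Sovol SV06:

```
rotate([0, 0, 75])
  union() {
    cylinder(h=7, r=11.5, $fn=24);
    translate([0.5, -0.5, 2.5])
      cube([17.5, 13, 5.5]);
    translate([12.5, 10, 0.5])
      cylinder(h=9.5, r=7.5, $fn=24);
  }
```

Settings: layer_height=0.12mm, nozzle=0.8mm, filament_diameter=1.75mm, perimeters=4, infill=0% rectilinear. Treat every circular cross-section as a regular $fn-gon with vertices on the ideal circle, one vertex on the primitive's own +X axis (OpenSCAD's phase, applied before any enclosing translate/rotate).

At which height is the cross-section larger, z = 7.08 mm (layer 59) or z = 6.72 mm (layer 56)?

layer 56 (z = 6.72 mm)

Layer 59 (z = 7.08): the cylinder does not reach this height (z outside [0, 7]); the cube at (0.5, -0.5) is present — its section is the full 17.5×13 rectangle (area 227.50 mm²); the r=7.5 cylinder at (12.5, 10) gives a regular 24-gon of circumradius 7.5 (constant along its height) (area = (24/2)·7.500²·sin(360°/24) = 174.70 mm²); Merging all regions: the regions partially overlap — summed areas 402.20 mm² minus the doubly-counted overlap 112.64 mm² gives 289.56 mm² — area = 289.56 mm²; (whole slice rotated 75° about Z — lengths, areas and connectivity unchanged). So its area = 289.56 mm². Layer 56 (z = 6.72): the cylinder: section is a regular 24-gon, circumradius r=11.5 (area = (24/2)·11.500²·sin(360°/24) = 410.75 mm²); the cube at (0.5, -0.5) (footprint 17.5×13) is included at this height (area 227.50 mm²); the r=7.5 cylinder at (12.5, 10) contributes a regular 24-gon of circumradius 7.5 (area = (24/2)·7.500²·sin(360°/24) = 174.70 mm²); Merging all regions: the regions partially overlap — summed areas 812.95 mm² minus the doubly-counted overlap 215.07 mm² gives 597.87 mm² — area = 597.87 mm²; (rotated 75° about Z; rotation is an isometry so areas/perimeters/island counts are preserved). So its area = 597.87 mm². Layer 56 is larger (597.87 vs 289.56 mm²).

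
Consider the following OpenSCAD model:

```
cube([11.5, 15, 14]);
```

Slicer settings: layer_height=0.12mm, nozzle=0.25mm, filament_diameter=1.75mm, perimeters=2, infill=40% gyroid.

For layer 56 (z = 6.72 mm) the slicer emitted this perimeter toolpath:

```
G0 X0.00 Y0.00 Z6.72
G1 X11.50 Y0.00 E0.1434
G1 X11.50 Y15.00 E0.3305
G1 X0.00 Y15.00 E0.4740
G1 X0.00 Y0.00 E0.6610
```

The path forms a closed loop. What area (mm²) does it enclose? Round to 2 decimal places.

Apply the shoelace formula to the sequence of (X, Y) vertices; enclosed area = 172.50 mm².

172.50 mm²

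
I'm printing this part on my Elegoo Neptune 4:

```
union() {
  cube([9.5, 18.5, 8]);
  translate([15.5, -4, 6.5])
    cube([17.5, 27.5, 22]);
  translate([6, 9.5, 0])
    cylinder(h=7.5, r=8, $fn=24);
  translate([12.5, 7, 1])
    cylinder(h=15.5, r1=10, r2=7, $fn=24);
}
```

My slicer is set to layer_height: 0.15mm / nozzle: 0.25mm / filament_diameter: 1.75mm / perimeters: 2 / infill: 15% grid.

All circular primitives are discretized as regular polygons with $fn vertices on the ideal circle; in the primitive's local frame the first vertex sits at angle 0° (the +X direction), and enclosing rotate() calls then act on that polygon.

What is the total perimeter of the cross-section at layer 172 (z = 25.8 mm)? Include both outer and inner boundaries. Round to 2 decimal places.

At z = 25.8 mm: the cube is absent (z outside [0, 8]); the cube at (15.5, -4) is present — its section is the full 17.5×27.5 rectangle (perimeter 90.00 mm); the cylinder at (6, 9.5) is absent (z outside [0, 7.5]); the cone at (12.5, 7) is not intersected at this z (z outside [1, 16.5]); Combining (union): only the 17.5×27.5 cube at (15.5, -4) is present, so the union is just that shape — boundary = 90.00 mm. Overall, the cross-section is a single solid region. Total boundary length (outer) = 90.00 mm.

90.00 mm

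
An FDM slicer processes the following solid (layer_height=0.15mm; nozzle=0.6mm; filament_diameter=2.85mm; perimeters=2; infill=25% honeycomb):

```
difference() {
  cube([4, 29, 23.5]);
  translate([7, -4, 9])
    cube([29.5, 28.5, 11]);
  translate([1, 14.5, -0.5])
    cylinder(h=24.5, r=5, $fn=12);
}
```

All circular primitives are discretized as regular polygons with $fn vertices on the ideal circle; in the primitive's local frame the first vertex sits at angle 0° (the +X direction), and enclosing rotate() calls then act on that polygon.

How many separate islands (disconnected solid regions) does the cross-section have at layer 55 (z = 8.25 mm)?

2

At z = 8.25 mm: the 4×29 cube contributes its full rectangle; the cube at (7, -4) is not intersected at this z (z outside [9, 20]); the cylinder at (1, 14.5): section is a regular 12-gon, circumradius r=5; Taking the first minus the rest: starting from the 4×29 cube, the r=5 cylinder at (1, 14.5) partially overlaps it — only the 37.14 mm² overlap (of its 75.00 mm²) is removed, clipping the outline — 2 connected regions. Overall, the cross-section has 2 separate islands. Island count = 2.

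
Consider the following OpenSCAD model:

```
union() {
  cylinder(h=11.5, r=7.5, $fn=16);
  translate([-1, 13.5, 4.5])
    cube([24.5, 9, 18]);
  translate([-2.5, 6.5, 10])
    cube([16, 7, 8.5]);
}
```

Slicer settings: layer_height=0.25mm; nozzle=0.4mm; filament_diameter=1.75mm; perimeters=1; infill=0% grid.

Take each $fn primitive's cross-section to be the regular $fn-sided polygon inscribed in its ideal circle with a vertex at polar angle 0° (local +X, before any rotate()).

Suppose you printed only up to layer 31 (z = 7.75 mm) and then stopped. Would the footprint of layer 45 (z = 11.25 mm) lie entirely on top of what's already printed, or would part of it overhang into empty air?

part overhangs

Compare the two slices. At z = 7.75: the r=7.5 cylinder gives a regular 16-gon of circumradius 7.5 (constant along its height) (area = (16/2)·7.500²·sin(360°/16) = 172.21 mm²); the cube at (-1, 13.5) (footprint 24.5×9) is included at this height (area 220.50 mm²); the cube at (-2.5, 6.5) is not intersected at this z (z outside [10, 18.5]); Taking the union: the 2 present regions are separate (no shared area or edge), so areas and boundary lengths simply add and each stays a separate island — area = 392.71 mm². At z = 11.25: the r=7.5 cylinder contributes a regular 16-gon of circumradius 7.5 (area = (16/2)·7.500²·sin(360°/16) = 172.21 mm²); the cube at (-1, 13.5) (footprint 24.5×9) is included at this height (area 220.50 mm²); the cube at (-2.5, 6.5) (footprint 16×7) is included at this height (area 112.00 mm²); Taking the union: the regions partially overlap — summed areas 504.71 mm² minus the doubly-counted overlap 4.07 mm² gives 500.64 mm² — area = 500.64 mm². Checking containment: at z = 11.25 the cross-section extends beyond the z = 7.75 cross-section by about 107.93 mm².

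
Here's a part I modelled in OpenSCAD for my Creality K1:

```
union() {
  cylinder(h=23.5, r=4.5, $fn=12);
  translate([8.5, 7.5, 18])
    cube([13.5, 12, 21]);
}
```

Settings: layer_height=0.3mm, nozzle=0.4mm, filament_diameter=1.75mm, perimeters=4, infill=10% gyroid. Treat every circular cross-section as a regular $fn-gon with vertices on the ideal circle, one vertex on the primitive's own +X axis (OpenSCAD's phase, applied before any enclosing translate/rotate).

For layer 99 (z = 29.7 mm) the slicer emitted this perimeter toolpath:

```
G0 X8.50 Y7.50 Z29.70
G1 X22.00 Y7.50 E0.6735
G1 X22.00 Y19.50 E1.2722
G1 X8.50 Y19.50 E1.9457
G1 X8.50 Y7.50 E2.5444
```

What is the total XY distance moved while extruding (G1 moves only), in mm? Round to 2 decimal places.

Sum the Euclidean lengths of each G1 segment: total = 51.00 mm.

51.00 mm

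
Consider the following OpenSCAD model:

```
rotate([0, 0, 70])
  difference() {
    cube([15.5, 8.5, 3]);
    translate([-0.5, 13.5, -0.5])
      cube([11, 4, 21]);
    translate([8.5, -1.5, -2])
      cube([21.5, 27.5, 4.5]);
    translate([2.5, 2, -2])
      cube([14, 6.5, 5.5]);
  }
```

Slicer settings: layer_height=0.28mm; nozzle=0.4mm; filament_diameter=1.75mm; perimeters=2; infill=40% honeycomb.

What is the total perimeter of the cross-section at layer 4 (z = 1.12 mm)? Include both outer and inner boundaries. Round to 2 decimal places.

34.00 mm

At z = 1.12 mm: the cube is present — its section is the full 15.5×8.5 rectangle (perimeter 48.00 mm); the cube at (-0.5, 13.5) is present — its section is the full 11×4 rectangle (perimeter 30.00 mm); the cube at (8.5, -1.5) is present — its section is the full 21.5×27.5 rectangle (perimeter 98.00 mm); the cube at (2.5, 2) is present — its section is the full 14×6.5 rectangle (perimeter 41.00 mm); Subtracting the remaining from the first: starting from the 15.5×8.5 cube, the 11×4 cube at (-0.5, 13.5) misses the remaining region (no effect); the 21.5×27.5 cube at (8.5, -1.5) partially overlaps it — only the 59.50 mm² overlap (of its 591.25 mm²) is removed, clipping the outline; the 14×6.5 cube at (2.5, 2) partially overlaps it — only the 39.00 mm² overlap (of its 91.00 mm²) is removed, clipping the outline — boundary = 34.00 mm; (rotated 70° about Z; rotation is an isometry so areas/perimeters/island counts are preserved). Overall, the cross-section is a single solid region. Total boundary length (outer) = 34.00 mm.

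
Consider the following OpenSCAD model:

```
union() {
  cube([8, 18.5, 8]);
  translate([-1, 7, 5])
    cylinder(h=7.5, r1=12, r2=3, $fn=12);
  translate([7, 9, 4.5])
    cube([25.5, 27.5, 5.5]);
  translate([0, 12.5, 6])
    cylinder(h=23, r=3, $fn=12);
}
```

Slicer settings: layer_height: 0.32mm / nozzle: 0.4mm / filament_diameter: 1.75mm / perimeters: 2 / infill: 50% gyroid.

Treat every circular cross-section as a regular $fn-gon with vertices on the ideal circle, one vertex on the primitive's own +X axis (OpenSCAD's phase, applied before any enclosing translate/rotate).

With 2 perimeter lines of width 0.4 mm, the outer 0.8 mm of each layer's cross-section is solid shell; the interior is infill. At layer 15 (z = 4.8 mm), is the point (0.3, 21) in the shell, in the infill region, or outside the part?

At z = 4.8 mm: the 8×18.5 cube contributes its full rectangle; the cone at (-1, 7) does not reach this height (z outside [5, 12.5]); the 25.5×27.5 cube at (7, 9) contributes its full rectangle; the cylinder at (0, 12.5) is not intersected at this z (z outside [6, 29]); Merging all regions: the regions partially overlap (shared area 9.50 mm²), so overlapping operands fuse into one piece — 1 connected region. Overall, the cross-section is a single solid region. The nearest boundary edge runs (0.00, 18.50)→(7.00, 18.50); distance from the point to it = 2.50 mm. The point is not inside any of the regions above, so it lies outside the cross-section (2.50 mm from the nearest boundary).

outside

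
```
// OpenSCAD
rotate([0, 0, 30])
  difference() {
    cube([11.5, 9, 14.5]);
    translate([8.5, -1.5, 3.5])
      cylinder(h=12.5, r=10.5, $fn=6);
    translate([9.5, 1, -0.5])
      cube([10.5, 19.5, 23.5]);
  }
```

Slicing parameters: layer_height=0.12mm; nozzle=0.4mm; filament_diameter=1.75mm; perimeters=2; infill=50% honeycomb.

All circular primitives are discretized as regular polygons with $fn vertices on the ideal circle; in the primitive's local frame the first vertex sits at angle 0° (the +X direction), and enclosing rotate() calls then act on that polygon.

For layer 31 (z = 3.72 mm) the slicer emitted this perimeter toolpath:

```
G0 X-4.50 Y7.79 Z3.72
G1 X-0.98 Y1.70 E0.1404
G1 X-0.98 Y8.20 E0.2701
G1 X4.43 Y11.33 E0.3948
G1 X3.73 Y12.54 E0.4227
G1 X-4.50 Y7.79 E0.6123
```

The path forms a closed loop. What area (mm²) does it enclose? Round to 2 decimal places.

Apply the shoelace formula to the sequence of (X, Y) vertices; enclosed area = 22.48 mm².

22.48 mm²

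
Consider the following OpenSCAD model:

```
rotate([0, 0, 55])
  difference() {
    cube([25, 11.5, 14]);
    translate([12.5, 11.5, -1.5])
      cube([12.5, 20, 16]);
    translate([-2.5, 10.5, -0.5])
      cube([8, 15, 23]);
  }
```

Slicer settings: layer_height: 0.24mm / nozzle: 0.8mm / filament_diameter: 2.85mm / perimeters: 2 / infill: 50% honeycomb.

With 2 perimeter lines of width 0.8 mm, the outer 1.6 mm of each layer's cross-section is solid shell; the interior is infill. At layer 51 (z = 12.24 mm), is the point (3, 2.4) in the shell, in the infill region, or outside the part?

At z = 12.24 mm: the 25×11.5 cube contributes its full rectangle; the 12.5×20 cube at (12.5, 11.5) contributes its full rectangle; the cube at (-2.5, 10.5) (footprint 8×15) is included at this height; Taking the first minus the rest: starting from the 25×11.5 cube, the 12.5×20 cube at (12.5, 11.5) misses the remaining region (no effect); the 8×15 cube at (-2.5, 10.5) partially overlaps it — only the 5.50 mm² overlap (of its 120.00 mm²) is removed, clipping the outline — 1 connected region; (rotated 55° about Z; rotation is an isometry so areas/perimeters/island counts are preserved). Overall, the cross-section is a single solid region. Undo the 55° rotation: the query point maps to (3.687, -1.081) in the un-rotated model frame. The nearest boundary edge runs (25.00, 0.00)→(0.00, 0.00); distance from the point to it = 1.08 mm. The point is not inside any of the regions above, so it lies outside the cross-section (1.08 mm from the nearest boundary).

outside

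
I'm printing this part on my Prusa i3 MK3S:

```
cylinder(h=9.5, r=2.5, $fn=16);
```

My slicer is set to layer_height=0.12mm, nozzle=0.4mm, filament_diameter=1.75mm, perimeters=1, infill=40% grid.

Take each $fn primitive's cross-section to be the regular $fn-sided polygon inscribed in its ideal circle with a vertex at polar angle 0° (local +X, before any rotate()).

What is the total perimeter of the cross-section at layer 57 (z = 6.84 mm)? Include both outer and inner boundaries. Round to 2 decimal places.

15.61 mm

At z = 6.84 mm: the cylinder: section is a regular 16-gon, circumradius r=2.5 (perimeter = 2·16·2.500·sin(180°/16) = 15.61 mm). Overall, the cross-section is a single solid region. Total boundary length (outer) = 15.61 mm.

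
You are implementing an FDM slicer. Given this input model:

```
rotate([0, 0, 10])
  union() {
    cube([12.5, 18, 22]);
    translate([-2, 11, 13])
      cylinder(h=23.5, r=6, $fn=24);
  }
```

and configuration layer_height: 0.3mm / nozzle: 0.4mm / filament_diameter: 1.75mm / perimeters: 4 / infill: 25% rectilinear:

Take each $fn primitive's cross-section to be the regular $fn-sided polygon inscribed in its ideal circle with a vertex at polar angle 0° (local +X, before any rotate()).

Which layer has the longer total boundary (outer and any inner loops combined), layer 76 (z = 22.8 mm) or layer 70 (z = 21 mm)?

layer 70 (z = 21 mm)

Layer 76 (z = 22.8): the cube does not reach this height (z outside [0, 22]); the r=6 cylinder at (-2, 11) contributes a regular 24-gon of circumradius 6 (perimeter = 2·24·6.000·sin(180°/24) = 37.59 mm); Taking the union: only the r=6 cylinder at (-2, 11) is present, so the union is just that shape — boundary = 37.59 mm; (whole slice rotated 10° about Z — lengths, areas and connectivity unchanged). So its perimeter = 37.59 mm. Layer 70 (z = 21): the cube (footprint 12.5×18) is included at this height (perimeter 61.00 mm); the r=6 cylinder at (-2, 11) contributes a regular 24-gon of circumradius 6 (perimeter = 2·24·6.000·sin(180°/24) = 37.59 mm); Taking the union: the regions partially overlap (shared area 32.49 mm²), so the edge portions inside another operand are dropped and the merged outline is re-measured after clipping — boundary = 72.68 mm; (rotated 10° about Z; rotation is an isometry so areas/perimeters/island counts are preserved). So its perimeter = 72.68 mm. Layer 70 is larger (72.68 vs 37.59 mm).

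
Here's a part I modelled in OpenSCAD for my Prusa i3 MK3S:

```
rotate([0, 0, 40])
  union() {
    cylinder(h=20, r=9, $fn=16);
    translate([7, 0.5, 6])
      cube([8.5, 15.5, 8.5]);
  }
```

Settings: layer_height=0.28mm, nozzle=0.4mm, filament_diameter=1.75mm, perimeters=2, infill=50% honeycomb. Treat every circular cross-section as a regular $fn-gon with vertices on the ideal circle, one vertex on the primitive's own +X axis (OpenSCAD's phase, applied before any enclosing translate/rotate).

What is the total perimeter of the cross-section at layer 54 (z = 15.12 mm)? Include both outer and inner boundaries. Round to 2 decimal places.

56.19 mm

At z = 15.12 mm: the cylinder: section is a regular 16-gon, circumradius r=9 (perimeter = 2·16·9.000·sin(180°/16) = 56.19 mm); the cube at (7, 0.5) is absent (z outside [6, 14.5]); Combining (union): only the r=9 cylinder is present, so the union is just that shape — boundary = 56.19 mm; (whole slice rotated 40° about Z — lengths, areas and connectivity unchanged). Overall, the cross-section is a single solid region. Total boundary length (outer) = 56.19 mm.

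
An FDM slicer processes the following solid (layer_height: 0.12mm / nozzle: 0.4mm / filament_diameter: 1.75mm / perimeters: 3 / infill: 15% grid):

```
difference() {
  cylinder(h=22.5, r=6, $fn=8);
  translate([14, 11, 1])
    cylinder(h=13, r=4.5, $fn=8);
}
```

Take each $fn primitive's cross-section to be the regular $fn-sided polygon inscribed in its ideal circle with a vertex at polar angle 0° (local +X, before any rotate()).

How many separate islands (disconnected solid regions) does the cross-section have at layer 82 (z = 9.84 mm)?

1

At z = 9.84 mm: the r=6 cylinder contributes a regular 8-gon of circumradius 6; the r=4.5 cylinder at (14, 11) contributes a regular 8-gon of circumradius 4.5; Taking the first minus the rest: starting from the r=6 cylinder, the r=4.5 cylinder at (14, 11) misses the remaining region (no effect) — 1 connected region. Overall, the cross-section is a single solid region. Island count = 1.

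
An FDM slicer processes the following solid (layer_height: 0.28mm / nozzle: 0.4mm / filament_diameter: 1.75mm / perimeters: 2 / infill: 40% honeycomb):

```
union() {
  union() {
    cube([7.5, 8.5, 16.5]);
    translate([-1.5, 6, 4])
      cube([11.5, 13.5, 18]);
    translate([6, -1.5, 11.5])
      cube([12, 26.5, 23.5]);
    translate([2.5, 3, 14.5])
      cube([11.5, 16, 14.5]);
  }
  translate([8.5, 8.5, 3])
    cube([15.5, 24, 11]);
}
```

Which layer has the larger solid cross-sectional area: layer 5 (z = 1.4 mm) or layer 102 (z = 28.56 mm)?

Layer 5 (z = 1.4): the 7.5×8.5 cube contributes its full rectangle (area 63.75 mm²); the cube at (-1.5, 6) is absent (z outside [4, 22]); the cube at (6, -1.5) is absent (z outside [11.5, 35]); the cube at (2.5, 3) is not intersected at this z (z outside [14.5, 29]); Taking the union: only the 7.5×8.5 cube is present, so the union is just that shape — area = 63.75 mm²; the cube at (8.5, 8.5) is absent (z outside [3, 14]); Combining (union): only that combined region is present, so the union is just that shape — area = 63.75 mm². So its area = 63.75 mm². Layer 102 (z = 28.56): the cube is not intersected at this z (z outside [0, 16.5]); the cube at (-1.5, 6) is absent (z outside [4, 22]); the cube at (6, -1.5) is present — its section is the full 12×26.5 rectangle (area 318.00 mm²); the cube at (2.5, 3) is present — its section is the full 11.5×16 rectangle (area 184.00 mm²); Combining (union): the regions partially overlap — summed areas 502.00 mm² minus the doubly-counted overlap 128.00 mm² gives 374.00 mm² — area = 374.00 mm²; the cube at (8.5, 8.5) is absent (z outside [3, 14]); Taking the union: only that combined region is present, so the union is just that shape — area = 374.00 mm². So its area = 374.00 mm². Layer 102 is larger (374.00 vs 63.75 mm²).

layer 102 (z = 28.56 mm)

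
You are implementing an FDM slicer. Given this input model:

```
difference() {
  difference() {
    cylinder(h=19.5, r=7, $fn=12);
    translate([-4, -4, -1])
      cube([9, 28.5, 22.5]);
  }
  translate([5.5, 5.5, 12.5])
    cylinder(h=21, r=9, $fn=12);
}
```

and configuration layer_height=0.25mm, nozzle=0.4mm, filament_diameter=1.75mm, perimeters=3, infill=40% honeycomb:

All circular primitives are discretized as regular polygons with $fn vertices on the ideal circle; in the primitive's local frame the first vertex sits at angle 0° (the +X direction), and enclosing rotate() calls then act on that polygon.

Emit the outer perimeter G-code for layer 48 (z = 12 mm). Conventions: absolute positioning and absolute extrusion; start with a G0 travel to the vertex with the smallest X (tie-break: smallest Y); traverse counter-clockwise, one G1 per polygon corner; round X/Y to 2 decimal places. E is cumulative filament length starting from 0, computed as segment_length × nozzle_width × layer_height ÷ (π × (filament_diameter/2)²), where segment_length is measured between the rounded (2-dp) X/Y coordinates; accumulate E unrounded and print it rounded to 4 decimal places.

G0 X-7.00 Y0.00 Z12.00
G1 X-6.06 Y-3.50 E0.1507
G1 X-3.50 Y-6.06 E0.3012
G1 X0.00 Y-7.00 E0.4519
G1 X3.50 Y-6.06 E0.6025
G1 X6.06 Y-3.50 E0.7530
G1 X7.00 Y0.00 E0.9037
G1 X6.06 Y3.50 E1.0544
G1 X5.00 Y4.56 E1.1167
G1 X5.00 Y-4.00 E1.4726
G1 X-4.00 Y-4.00 E1.8468
G1 X-4.00 Y5.56 E2.2442
G1 X-6.06 Y3.50 E2.3653
G1 X-7.00 Y0.00 E2.5160

At z = 12 mm: the cylinder: section is a regular 12-gon, circumradius r=7; the cube at (-4, -4) is present — its section is the full 9×28.5 rectangle; After the difference (first − rest): starting from the r=7 cylinder, the 9×28.5 cube at (-4, -4) partially overlaps it — only the 92.59 mm² overlap (of its 256.50 mm²) is removed, clipping the outline — 1 connected region; the cylinder at (5.5, 5.5) is not intersected at this z (z outside [12.5, 33.5]); After the difference (first − rest): none of the subtracted shapes is present at this height, so that combined region is unchanged — 1 connected region. The outline is a single polygon with 13 vertices. Extrusion per mm of travel: 0.4 × 0.25 / (π × 0.875²) = 0.041575. Accumulating E over each segment gives final E = 2.5160.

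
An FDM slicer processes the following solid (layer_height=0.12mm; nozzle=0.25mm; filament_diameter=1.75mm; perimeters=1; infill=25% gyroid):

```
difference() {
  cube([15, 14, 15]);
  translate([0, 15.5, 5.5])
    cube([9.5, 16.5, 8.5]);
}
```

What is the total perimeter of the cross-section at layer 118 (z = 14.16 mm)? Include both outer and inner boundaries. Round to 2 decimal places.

At z = 14.16 mm: the cube is present — its section is the full 15×14 rectangle (perimeter 58.00 mm); the cube at (0, 15.5) does not reach this height (z outside [5.5, 14]); Subtracting the remaining from the first: none of the subtracted shapes is present at this height, so the 15×14 cube is unchanged — boundary = 58.00 mm. Overall, the cross-section is a single solid region. Total boundary length (outer) = 58.00 mm.

58.00 mm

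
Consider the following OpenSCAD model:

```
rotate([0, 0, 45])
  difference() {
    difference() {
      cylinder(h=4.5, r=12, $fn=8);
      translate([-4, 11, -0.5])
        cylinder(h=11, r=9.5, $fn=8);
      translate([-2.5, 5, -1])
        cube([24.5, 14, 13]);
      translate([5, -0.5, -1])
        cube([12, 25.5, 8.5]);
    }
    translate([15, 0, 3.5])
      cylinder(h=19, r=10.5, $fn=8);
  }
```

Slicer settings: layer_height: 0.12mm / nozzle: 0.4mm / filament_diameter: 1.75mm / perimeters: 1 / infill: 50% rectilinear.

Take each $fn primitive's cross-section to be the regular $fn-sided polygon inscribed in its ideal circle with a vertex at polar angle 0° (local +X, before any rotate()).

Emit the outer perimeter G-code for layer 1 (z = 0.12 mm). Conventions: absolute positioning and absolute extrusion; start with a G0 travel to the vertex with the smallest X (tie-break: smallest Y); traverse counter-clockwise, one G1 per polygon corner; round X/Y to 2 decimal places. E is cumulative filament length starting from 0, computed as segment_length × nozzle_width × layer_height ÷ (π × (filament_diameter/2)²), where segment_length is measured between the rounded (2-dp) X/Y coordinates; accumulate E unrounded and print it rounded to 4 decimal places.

At z = 0.12 mm: the r=12 cylinder gives a regular 8-gon of circumradius 12 (constant along its height); the r=9.5 cylinder at (-4, 11) contributes a regular 8-gon of circumradius 9.5; the cube at (-2.5, 5) is present — its section is the full 24.5×14 rectangle; the 12×25.5 cube at (5, -0.5) contributes its full rectangle; Subtracting the remaining from the first: starting from the r=12 cylinder, the r=9.5 cylinder at (-4, 11) partially overlaps it — only the 100.00 mm² overlap (of its 255.27 mm²) is removed, clipping the outline; the 24.5×14 cube at (-2.5, 5) partially overlaps it — only the 21.93 mm² overlap (of its 343.00 mm²) is removed, clipping the outline; the 12×25.5 cube at (5, -0.5) partially overlaps it — only the 33.27 mm² overlap (of its 306.00 mm²) is removed, clipping the outline — 1 connected region; the cylinder at (15, 0) is not intersected at this z (z outside [3.5, 22.5]); Taking the first minus the rest: none of the subtracted shapes is present at this height, so that combined region is unchanged — 1 connected region; (rotated 45° about Z; rotation is an isometry so areas/perimeters/island counts are preserved). The outline is a single polygon with 11 vertices. Extrusion per mm of travel: 0.4 × 0.12 / (π × 0.875²) = 0.019956. Accumulating E over each segment gives final E = 1.3930.

G0 X-10.19 Y-4.38 Z0.12
G1 X-8.49 Y-8.49 E0.0888
G1 X0.00 Y-12.00 E0.2721
G1 X8.49 Y-8.49 E0.4554
G1 X12.00 Y0.00 E0.6388
G1 X8.69 Y7.99 E0.8114
G1 X3.89 Y3.18 E0.9470
G1 X0.00 Y7.07 E1.0567
G1 X-1.40 Y5.67 E1.0963
G1 X-1.11 Y4.95 E1.1117
G1 X-3.89 Y-1.77 E1.2569
G1 X-10.19 Y-4.38 E1.3930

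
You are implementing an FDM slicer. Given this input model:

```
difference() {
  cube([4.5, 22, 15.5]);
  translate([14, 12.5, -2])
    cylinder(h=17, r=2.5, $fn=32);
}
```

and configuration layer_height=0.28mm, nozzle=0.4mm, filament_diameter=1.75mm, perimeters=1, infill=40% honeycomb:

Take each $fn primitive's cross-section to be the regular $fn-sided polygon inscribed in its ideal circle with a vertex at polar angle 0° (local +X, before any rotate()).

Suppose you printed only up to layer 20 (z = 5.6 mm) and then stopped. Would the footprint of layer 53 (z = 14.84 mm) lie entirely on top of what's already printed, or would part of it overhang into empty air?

entirely on top

Compare the two slices. At z = 5.6: the 4.5×22 cube contributes its full rectangle (area 99.00 mm²); the r=2.5 cylinder at (14, 12.5) contributes a regular 32-gon of circumradius 2.5 (area = (32/2)·2.500²·sin(360°/32) = 19.51 mm²); Taking the first minus the rest: starting from the 4.5×22 cube (99.00 mm²), the r=2.5 cylinder at (14, 12.5) misses the remaining region (no effect) — area = 99.00 mm². At z = 14.84: the 4.5×22 cube contributes its full rectangle (area 99.00 mm²); the r=2.5 cylinder at (14, 12.5) gives a regular 32-gon of circumradius 2.5 (constant along its height) (area = (32/2)·2.500²·sin(360°/32) = 19.51 mm²); After the difference (first − rest): starting from the 4.5×22 cube (99.00 mm²), the r=2.5 cylinder at (14, 12.5) misses the remaining region (no effect) — area = 99.00 mm². Checking containment: the cross-section at z = 14.84 is a subset of the cross-section at z = 5.6.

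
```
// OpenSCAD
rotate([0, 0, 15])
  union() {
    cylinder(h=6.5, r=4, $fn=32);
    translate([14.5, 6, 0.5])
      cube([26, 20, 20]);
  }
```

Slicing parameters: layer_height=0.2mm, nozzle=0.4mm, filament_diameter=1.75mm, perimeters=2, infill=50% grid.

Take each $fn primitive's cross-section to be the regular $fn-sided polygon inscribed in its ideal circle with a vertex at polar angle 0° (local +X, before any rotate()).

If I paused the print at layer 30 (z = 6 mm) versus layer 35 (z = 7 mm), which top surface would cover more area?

layer 30 (z = 6 mm)

Layer 30 (z = 6): the r=4 cylinder contributes a regular 32-gon of circumradius 4 (area = (32/2)·4.000²·sin(360°/32) = 49.94 mm²); the cube at (14.5, 6) is present — its section is the full 26×20 rectangle (area 520.00 mm²); Combining (union): the 2 present regions are separate (no shared area or edge), so areas and boundary lengths simply add and each stays a separate island — area = 569.94 mm²; (whole slice rotated 15° about Z — lengths, areas and connectivity unchanged). So its area = 569.94 mm². Layer 35 (z = 7): the cylinder is not intersected at this z (z outside [0, 6.5]); the cube at (14.5, 6) is present — its section is the full 26×20 rectangle (area 520.00 mm²); Combining (union): only the 26×20 cube at (14.5, 6) is present, so the union is just that shape — area = 520.00 mm²; (rotated 15° about Z; rotation is an isometry so areas/perimeters/island counts are preserved). So its area = 520.00 mm². Layer 30 is larger (569.94 vs 520.00 mm²).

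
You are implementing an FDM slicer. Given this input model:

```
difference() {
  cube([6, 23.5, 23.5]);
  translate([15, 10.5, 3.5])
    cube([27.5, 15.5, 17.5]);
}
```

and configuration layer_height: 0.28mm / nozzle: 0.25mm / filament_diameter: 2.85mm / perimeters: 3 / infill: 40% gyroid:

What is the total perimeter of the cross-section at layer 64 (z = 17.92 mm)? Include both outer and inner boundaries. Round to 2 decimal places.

59.00 mm

At z = 17.92 mm: the cube (footprint 6×23.5) is included at this height (perimeter 59.00 mm); the cube at (15, 10.5) is present — its section is the full 27.5×15.5 rectangle (perimeter 86.00 mm); Subtracting the remaining from the first: starting from the 6×23.5 cube, the 27.5×15.5 cube at (15, 10.5) misses the remaining region (no effect) — boundary = 59.00 mm. Overall, the cross-section is a single solid region. Total boundary length (outer) = 59.00 mm.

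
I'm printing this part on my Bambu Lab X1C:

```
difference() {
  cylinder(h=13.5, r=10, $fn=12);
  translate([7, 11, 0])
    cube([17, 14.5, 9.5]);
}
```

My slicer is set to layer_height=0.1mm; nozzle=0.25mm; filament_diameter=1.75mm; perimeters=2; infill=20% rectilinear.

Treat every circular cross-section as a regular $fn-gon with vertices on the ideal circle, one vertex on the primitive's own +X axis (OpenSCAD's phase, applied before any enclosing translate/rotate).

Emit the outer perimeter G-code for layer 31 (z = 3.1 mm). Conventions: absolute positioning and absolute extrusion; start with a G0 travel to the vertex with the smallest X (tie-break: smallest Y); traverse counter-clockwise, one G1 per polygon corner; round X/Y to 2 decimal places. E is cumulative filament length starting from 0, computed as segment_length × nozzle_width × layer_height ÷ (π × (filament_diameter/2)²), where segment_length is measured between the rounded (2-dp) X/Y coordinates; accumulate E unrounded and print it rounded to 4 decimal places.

G0 X-10.00 Y0.00 Z3.10
G1 X-8.66 Y-5.00 E0.0538
G1 X-5.00 Y-8.66 E0.1076
G1 X0.00 Y-10.00 E0.1614
G1 X5.00 Y-8.66 E0.2152
G1 X8.66 Y-5.00 E0.2690
G1 X10.00 Y0.00 E0.3228
G1 X8.66 Y5.00 E0.3766
G1 X5.00 Y8.66 E0.4304
G1 X0.00 Y10.00 E0.4842
G1 X-5.00 Y8.66 E0.5380
G1 X-8.66 Y5.00 E0.5918
G1 X-10.00 Y0.00 E0.6456

At z = 3.1 mm: the cylinder: section is a regular 12-gon, circumradius r=10; the cube at (7, 11) is present — its section is the full 17×14.5 rectangle; Taking the first minus the rest: starting from the r=10 cylinder, the 17×14.5 cube at (7, 11) misses the remaining region (no effect) — 1 connected region. The outline is a single polygon with 12 vertices. Extrusion per mm of travel: 0.25 × 0.1 / (π × 0.875²) = 0.010394. Accumulating E over each segment gives final E = 0.6456.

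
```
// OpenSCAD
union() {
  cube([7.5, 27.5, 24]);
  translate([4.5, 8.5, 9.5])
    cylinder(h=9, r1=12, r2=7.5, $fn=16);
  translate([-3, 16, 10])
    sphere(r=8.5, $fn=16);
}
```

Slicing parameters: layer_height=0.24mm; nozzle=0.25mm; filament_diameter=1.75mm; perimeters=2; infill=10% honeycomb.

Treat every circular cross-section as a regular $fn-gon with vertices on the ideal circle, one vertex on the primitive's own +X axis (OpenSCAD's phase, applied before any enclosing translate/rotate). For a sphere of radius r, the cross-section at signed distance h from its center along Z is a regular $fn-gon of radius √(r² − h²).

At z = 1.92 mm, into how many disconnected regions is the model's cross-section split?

2

At z = 1.92 mm: the cube (footprint 7.5×27.5) is included at this height; the cone at (4.5, 8.5) is not intersected at this z (z outside [9.5, 18.5]); the r=8.5 sphere at (-3, 16) slices to a regular 16-gon of circumradius 2.639 (√(r²−h²) with h=8.08 from center); Taking the union: the 2 present regions are separate (no shared area or edge), so areas and boundary lengths simply add and each stays a separate island — 2 connected regions. The result has 2 disconnected regions.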